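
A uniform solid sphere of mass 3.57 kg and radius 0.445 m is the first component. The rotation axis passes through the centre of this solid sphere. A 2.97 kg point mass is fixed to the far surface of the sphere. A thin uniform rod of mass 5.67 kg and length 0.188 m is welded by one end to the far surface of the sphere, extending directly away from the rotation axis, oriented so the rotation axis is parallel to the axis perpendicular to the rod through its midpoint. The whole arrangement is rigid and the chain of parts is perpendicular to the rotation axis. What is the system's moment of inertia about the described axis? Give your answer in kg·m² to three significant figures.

Solid sphere: I_cm = (2/5)MR² = (2/5)(3.57)(0.445)² = 0.28278 kg·m²; axis through the centre, so I = 0.28278 kg·m².
Point mass: I_cm = 0; centre at d = 0.445 m, so I = I_cm + Md² gives I = 0 + (2.97)(0.445)² = 0.58813 kg·m².
Thin rod: I_cm = (1/12)ML² = (1/12)(5.67)(0.188)² = 0.0167 kg·m²; centre at d = 0.445 + 0.094 = 0.539 m, so I = I_cm + Md² gives I = 0.0167 + (5.67)(0.539)² = 1.664 kg·m².
Total I = 0.28278 + 0.58813 + 1.664 = 2.5349 kg·m².

2.53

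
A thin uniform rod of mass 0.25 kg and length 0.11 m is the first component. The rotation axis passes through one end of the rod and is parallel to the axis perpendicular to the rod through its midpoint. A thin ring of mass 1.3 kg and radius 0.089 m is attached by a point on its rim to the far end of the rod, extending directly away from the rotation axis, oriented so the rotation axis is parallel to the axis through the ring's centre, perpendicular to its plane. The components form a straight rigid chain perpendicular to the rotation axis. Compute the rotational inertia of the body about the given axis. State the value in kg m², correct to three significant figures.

Thin rod: I_cm = (1/12)ML² = (1/12)(0.25)(0.11)² = 0.00025208 kg m²; centre at d = 0.055 m, so the parallel axis theorem gives I = 0.00025208 + (0.25)(0.055)² = 0.0010083 kg m².
Thin ring: I_cm = MR² = (1.3)(0.089)² = 0.010297 kg m²; centre at d = 0.055 + 0.055 + 0.089 = 0.199 m, so the parallel axis theorem gives I = 0.010297 + (1.3)(0.199)² = 0.061779 kg m².
Total I = 0.0010083 + 0.061779 = 0.062787 kg m².

0.0628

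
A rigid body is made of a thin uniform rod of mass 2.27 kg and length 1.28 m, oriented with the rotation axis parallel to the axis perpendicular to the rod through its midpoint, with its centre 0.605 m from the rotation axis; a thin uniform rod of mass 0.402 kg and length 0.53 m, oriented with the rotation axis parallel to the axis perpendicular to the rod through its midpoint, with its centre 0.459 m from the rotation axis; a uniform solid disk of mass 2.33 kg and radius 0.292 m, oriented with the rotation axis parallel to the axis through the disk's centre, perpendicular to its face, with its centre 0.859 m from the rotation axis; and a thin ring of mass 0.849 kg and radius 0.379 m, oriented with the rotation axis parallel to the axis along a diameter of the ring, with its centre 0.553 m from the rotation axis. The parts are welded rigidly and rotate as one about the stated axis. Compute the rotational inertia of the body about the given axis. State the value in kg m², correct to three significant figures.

3.37

Thin rod: I_cm = (1/12)ML² = (1/12)(2.27)(1.28)² = 0.30993 kg m²; centre at d = 0.605 m, so I = I_cm + Md² gives I = 0.30993 + (2.27)(0.605)² = 1.1408 kg m².
Thin rod: I_cm = (1/12)ML² = (1/12)(0.402)(0.53)² = 0.0094102 kg m²; centre at d = 0.459 m, so I = I_cm + Md² gives I = 0.0094102 + (0.402)(0.459)² = 0.094104 kg m².
Solid disk: I_cm = (1/2)MR² = (1/2)(2.33)(0.292)² = 0.099333 kg m²; centre at d = 0.859 m, so I = I_cm + Md² gives I = 0.099333 + (2.33)(0.859)² = 1.8186 kg m².
Thin ring: I_cm = (1/2)MR² = (1/2)(0.849)(0.379)² = 0.060976 kg m²; centre at d = 0.553 m, so I = I_cm + Md² gives I = 0.060976 + (0.849)(0.553)² = 0.32061 kg m².
Total I = 1.1408 + 0.094104 + 1.8186 + 0.32061 = 3.3741 kg m².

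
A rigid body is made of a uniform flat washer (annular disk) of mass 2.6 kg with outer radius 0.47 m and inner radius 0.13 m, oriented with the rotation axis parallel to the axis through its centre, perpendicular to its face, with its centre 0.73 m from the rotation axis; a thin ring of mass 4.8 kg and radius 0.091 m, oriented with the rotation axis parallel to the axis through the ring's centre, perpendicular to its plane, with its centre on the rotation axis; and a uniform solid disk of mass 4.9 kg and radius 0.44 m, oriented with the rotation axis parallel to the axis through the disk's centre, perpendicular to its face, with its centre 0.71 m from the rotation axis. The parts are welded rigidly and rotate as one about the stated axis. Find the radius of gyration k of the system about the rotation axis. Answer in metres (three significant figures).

Annular disk: I_cm = (1/2)M(R²+r²) = (1/2)(2.6)[(0.47)² + (0.13)²] = 0.30914 kg·m²; centre at d = 0.73 m, so I = I_cm + Md² gives I = 0.30914 + (2.6)(0.73)² = 1.6947 kg·m².
Thin ring: I_cm = MR² = (4.8)(0.091)² = 0.039749 kg·m²; axis through the centre, so I = 0.039749 kg·m².
Solid disk: I_cm = (1/2)MR² = (1/2)(4.9)(0.44)² = 0.47432 kg·m²; centre at d = 0.71 m, so I = I_cm + Md² gives I = 0.47432 + (4.9)(0.71)² = 2.9444 kg·m².
Total I = 4.6788 kg·m²; total mass M = 12.3 kg.
k = √(I/M) = √(4.6788/12.3) = 0.61676 m.

0.617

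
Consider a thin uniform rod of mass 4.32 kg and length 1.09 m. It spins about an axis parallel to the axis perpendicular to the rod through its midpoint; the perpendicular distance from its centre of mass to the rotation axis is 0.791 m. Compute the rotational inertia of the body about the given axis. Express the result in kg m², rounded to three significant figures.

3.13

I_cm = (1/12)ML² = (1/12)(4.32)(1.09)² = 0.42772 kg m²; centre at d = 0.791 m, so I = I_cm + Md² gives I = 0.42772 + (4.32)(0.791)² = 3.1307 kg m².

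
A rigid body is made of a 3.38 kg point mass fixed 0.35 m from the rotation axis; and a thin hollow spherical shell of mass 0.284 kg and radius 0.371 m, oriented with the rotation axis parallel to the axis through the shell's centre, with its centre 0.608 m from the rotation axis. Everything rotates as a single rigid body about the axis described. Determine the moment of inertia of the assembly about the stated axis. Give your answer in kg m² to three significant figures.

0.545

Point mass: I_cm = 0; centre at d = 0.35 m, so I = I_cm + Md² gives I = 0 + (3.38)(0.35)² = 0.41405 kg m².
Spherical shell: I_cm = (2/3)MR² = (2/3)(0.284)(0.371)² = 0.02606 kg m²; centre at d = 0.608 m, so I = I_cm + Md² gives I = 0.02606 + (0.284)(0.608)² = 0.13104 kg m².
Total I = 0.41405 + 0.13104 = 0.54509 kg m².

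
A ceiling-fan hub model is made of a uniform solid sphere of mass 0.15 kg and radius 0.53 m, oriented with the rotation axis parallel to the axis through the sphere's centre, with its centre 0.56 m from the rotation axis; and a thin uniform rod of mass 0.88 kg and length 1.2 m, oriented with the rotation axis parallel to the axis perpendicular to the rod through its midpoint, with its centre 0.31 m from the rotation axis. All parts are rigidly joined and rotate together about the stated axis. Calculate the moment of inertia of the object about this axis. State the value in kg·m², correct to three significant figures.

0.254

Solid sphere: I_cm = (2/5)MR² = (2/5)(0.15)(0.53)² = 0.016854 kg·m²; centre at d = 0.56 m, so I = I_cm + Md² gives I = 0.016854 + (0.15)(0.56)² = 0.063894 kg·m².
Thin rod: I_cm = (1/12)ML² = (1/12)(0.88)(1.2)² = 0.1056 kg·m²; centre at d = 0.31 m, so I = I_cm + Md² gives I = 0.1056 + (0.88)(0.31)² = 0.19017 kg·m².
Total I = 0.063894 + 0.19017 = 0.25406 kg·m².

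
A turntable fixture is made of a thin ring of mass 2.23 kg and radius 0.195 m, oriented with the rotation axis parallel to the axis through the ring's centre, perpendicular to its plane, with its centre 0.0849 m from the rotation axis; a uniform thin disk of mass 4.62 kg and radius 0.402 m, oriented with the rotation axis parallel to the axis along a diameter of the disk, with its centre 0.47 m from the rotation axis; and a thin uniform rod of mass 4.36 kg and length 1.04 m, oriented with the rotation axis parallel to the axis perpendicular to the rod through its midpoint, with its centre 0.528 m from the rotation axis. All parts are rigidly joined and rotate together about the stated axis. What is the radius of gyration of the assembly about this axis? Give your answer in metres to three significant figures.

0.510

Thin ring: I_cm = MR² = (2.23)(0.195)² = 0.084796 kg m²; centre at d = 0.0849 m, so I = I_cm + Md² gives I = 0.084796 + (2.23)(0.0849)² = 0.10087 kg m².
Thin disk: I_cm = (1/4)MR² = (1/4)(4.62)(0.402)² = 0.18665 kg m²; centre at d = 0.47 m, so I = I_cm + Md² gives I = 0.18665 + (4.62)(0.47)² = 1.2072 kg m².
Thin rod: I_cm = (1/12)ML² = (1/12)(4.36)(1.04)² = 0.39298 kg m²; centre at d = 0.528 m, so I = I_cm + Md² gives I = 0.39298 + (4.36)(0.528)² = 1.6085 kg m².
Total I = 2.9166 kg m²; total mass M = 11.21 kg.
k = √(I/M) = √(2.9166/11.21) = 0.51007 m.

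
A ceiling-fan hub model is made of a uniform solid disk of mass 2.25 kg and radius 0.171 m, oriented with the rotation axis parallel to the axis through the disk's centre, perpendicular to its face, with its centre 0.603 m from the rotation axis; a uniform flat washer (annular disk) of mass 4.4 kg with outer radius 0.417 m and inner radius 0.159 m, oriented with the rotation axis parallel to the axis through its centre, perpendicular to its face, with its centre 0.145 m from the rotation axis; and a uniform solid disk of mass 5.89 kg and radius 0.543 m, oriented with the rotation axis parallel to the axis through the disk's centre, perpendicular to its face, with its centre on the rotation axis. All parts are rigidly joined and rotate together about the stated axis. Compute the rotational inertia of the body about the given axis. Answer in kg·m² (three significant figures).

Solid disk: I_cm = (1/2)MR² = (1/2)(2.25)(0.171)² = 0.032896 kg·m²; centre at d = 0.603 m, so I = I_cm + Md² gives I = 0.032896 + (2.25)(0.603)² = 0.85102 kg·m².
Annular disk: I_cm = (1/2)M(R²+r²) = (1/2)(4.4)[(0.417)² + (0.159)²] = 0.43817 kg·m²; centre at d = 0.145 m, so I = I_cm + Md² gives I = 0.43817 + (4.4)(0.145)² = 0.53068 kg·m².
Solid disk: I_cm = (1/2)MR² = (1/2)(5.89)(0.543)² = 0.86833 kg·m²; axis through the centre, so I = 0.86833 kg·m².
Total I = 0.85102 + 0.53068 + 0.86833 = 2.25 kg·m².

2.25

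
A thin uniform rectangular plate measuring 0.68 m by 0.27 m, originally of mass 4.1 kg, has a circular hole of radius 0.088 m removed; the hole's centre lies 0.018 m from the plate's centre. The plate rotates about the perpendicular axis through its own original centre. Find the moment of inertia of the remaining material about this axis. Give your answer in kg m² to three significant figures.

Unpierced body about its centre: I₀ = (1/12)M(a²+b²) = (1/12)(4.1)[(0.68)² + (0.27)²] = 0.18289 kg m².
The removed disk has mass m = M·πr²/(ab) = (4.1)·π(0.088)²/(0.68·0.27) = 0.54328 kg (same uniform areal density).
Its moment of inertia about the rotation axis (parallel-axis theorem): I_hole = (1/2)mr² + md² = (1/2)(0.54328)(0.088)² + (0.54328)(0.018)² = 0.0022796 kg m².
Treating the hole as negative mass, I = I₀ − I_hole = 0.18289 − 0.0022796 = 0.18061 kg m².

0.181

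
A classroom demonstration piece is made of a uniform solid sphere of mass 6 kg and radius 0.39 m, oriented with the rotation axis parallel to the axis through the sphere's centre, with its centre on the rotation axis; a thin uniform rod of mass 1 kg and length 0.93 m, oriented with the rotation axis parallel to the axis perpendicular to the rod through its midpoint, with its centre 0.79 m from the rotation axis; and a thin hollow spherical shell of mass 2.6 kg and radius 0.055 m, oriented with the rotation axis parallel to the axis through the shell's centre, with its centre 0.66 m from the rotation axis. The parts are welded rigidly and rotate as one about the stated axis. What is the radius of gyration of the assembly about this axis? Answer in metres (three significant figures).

Solid sphere: I_cm = (2/5)MR² = (2/5)(6)(0.39)² = 0.36504 kg m^2; axis through the centre, so I = 0.36504 kg m^2.
Thin rod: I_cm = (1/12)ML² = (1/12)(1)(0.93)² = 0.072075 kg m^2; centre at d = 0.79 m, so I = I_cm + Md² gives I = 0.072075 + (1)(0.79)² = 0.69618 kg m^2.
Spherical shell: I_cm = (2/3)MR² = (2/3)(2.6)(0.055)² = 0.0052433 kg m^2; centre at d = 0.66 m, so I = I_cm + Md² gives I = 0.0052433 + (2.6)(0.66)² = 1.1378 kg m^2.
Total I = 2.199 kg m^2; total mass M = 9.6 kg.
k = √(I/M) = √(2.199/9.6) = 0.47861 m.

0.479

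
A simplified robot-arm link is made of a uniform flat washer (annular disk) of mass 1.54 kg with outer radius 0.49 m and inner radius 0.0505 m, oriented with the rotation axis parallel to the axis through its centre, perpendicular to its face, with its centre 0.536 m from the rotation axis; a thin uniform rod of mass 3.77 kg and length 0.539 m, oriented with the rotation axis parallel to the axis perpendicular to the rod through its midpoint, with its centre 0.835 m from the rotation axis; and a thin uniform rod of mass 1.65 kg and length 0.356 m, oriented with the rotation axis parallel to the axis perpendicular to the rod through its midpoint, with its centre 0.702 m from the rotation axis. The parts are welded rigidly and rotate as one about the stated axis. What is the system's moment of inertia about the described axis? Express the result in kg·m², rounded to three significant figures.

Annular disk: I_cm = (1/2)M(R²+r²) = (1/2)(1.54)[(0.49)² + (0.0505)²] = 0.18684 kg·m²; centre at d = 0.536 m, so the parallel axis theorem gives I = 0.18684 + (1.54)(0.536)² = 0.62928 kg·m².
Thin rod: I_cm = (1/12)ML² = (1/12)(3.77)(0.539)² = 0.091272 kg·m²; centre at d = 0.835 m, so the parallel axis theorem gives I = 0.091272 + (3.77)(0.835)² = 2.7198 kg·m².
Thin rod: I_cm = (1/12)ML² = (1/12)(1.65)(0.356)² = 0.017426 kg·m²; centre at d = 0.702 m, so the parallel axis theorem gives I = 0.017426 + (1.65)(0.702)² = 0.83055 kg·m².
Total I = 0.62928 + 2.7198 + 0.83055 = 4.1796 kg·m².

4.18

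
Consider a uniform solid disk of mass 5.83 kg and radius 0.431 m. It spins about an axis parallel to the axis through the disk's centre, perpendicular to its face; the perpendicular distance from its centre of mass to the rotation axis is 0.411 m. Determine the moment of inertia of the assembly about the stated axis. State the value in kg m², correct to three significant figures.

1.53

I_cm = (1/2)MR² = (1/2)(5.83)(0.431)² = 0.54149 kg m²; centre at d = 0.411 m, so the parallel axis theorem gives I = 0.54149 + (5.83)(0.411)² = 1.5263 kg m².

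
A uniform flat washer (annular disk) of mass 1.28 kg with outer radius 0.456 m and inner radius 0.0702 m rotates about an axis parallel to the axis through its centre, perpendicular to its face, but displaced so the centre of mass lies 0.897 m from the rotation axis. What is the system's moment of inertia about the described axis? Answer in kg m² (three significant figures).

I_cm = (1/2)M(R²+r²) = (1/2)(1.28)[(0.456)² + (0.0702)²] = 0.13623 kg m²; centre at d = 0.897 m, so I = I_cm + Md² gives I = 0.13623 + (1.28)(0.897)² = 1.1661 kg m².

1.17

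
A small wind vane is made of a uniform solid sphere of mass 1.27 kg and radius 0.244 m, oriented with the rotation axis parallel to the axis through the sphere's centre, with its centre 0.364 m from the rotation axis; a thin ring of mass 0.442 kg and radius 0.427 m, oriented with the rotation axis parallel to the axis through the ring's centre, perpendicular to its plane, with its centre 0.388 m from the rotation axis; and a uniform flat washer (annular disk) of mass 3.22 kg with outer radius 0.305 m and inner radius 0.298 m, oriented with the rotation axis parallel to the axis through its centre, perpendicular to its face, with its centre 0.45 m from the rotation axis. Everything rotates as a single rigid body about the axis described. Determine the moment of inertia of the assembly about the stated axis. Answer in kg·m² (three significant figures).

Solid sphere: I_cm = (2/5)MR² = (2/5)(1.27)(0.244)² = 0.030244 kg·m²; centre at d = 0.364 m, so the parallel axis theorem gives I = 0.030244 + (1.27)(0.364)² = 0.19851 kg·m².
Thin ring: I_cm = MR² = (0.442)(0.427)² = 0.080589 kg·m²; centre at d = 0.388 m, so the parallel axis theorem gives I = 0.080589 + (0.442)(0.388)² = 0.14713 kg·m².
Annular disk: I_cm = (1/2)M(R²+r²) = (1/2)(3.22)[(0.305)² + (0.298)²] = 0.29274 kg·m²; centre at d = 0.45 m, so the parallel axis theorem gives I = 0.29274 + (3.22)(0.45)² = 0.94479 kg·m².
Total I = 0.19851 + 0.14713 + 0.94479 = 1.2904 kg·m².

1.29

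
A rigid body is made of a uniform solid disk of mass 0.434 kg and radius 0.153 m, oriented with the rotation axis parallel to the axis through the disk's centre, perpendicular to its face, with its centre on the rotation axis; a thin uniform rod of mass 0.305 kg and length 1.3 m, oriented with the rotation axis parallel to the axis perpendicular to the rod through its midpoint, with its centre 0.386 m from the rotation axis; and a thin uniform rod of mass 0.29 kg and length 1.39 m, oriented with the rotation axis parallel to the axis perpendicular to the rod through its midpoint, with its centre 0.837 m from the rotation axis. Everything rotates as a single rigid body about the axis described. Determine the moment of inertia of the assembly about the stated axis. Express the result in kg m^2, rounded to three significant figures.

0.343

Solid disk: I_cm = (1/2)MR² = (1/2)(0.434)(0.153)² = 0.0050798 kg m^2; axis through the centre, so I = 0.0050798 kg m^2.
Thin rod: I_cm = (1/12)ML² = (1/12)(0.305)(1.3)² = 0.042954 kg m^2; centre at d = 0.386 m, so I = I_cm + Md² gives I = 0.042954 + (0.305)(0.386)² = 0.088398 kg m^2.
Thin rod: I_cm = (1/12)ML² = (1/12)(0.29)(1.39)² = 0.046692 kg m^2; centre at d = 0.837 m, so I = I_cm + Md² gives I = 0.046692 + (0.29)(0.837)² = 0.24986 kg m^2.
Total I = 0.0050798 + 0.088398 + 0.24986 = 0.34334 kg m^2.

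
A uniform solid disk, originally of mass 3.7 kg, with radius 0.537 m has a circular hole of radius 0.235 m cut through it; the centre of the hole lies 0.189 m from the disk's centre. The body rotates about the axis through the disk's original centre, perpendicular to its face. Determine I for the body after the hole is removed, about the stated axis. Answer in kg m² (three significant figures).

0.489

Unpierced body about its centre: I₀ = (1/2)MR² = (1/2)(3.7)(0.537)² = 0.53348 kg m².
The removed disk has mass m = M·(r/R)² = (3.7)(0.235/0.537)² = 0.70858 kg (same uniform areal density).
Its moment of inertia about the rotation axis (parallel-axis theorem): I_hole = (1/2)mr² + md² = (1/2)(0.70858)(0.235)² + (0.70858)(0.189)² = 0.044877 kg m².
Treating the hole as negative mass, I = I₀ − I_hole = 0.53348 − 0.044877 = 0.48861 kg m².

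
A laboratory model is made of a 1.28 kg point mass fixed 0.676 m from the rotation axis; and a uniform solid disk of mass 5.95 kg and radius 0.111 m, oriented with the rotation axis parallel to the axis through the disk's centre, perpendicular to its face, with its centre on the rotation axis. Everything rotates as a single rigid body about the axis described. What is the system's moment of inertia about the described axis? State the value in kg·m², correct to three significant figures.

Point mass: I_cm = 0; centre at d = 0.676 m, so I = I_cm + Md² gives I = 0 + (1.28)(0.676)² = 0.58493 kg·m².
Solid disk: I_cm = (1/2)MR² = (1/2)(5.95)(0.111)² = 0.036655 kg·m²; axis through the centre, so I = 0.036655 kg·m².
Total I = 0.58493 + 0.036655 = 0.62158 kg·m².

0.622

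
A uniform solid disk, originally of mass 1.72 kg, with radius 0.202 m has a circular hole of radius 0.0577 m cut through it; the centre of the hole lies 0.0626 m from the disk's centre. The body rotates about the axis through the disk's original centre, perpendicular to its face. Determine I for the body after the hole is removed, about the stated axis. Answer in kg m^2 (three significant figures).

Unpierced body about its centre: I₀ = (1/2)MR² = (1/2)(1.72)(0.202)² = 0.035091 kg m^2.
The removed disk has mass m = M·(r/R)² = (1.72)(0.0577/0.202)² = 0.14034 kg (same uniform areal density).
Its moment of inertia about the rotation axis (parallel-axis theorem): I_hole = (1/2)mr² + md² = (1/2)(0.14034)(0.0577)² + (0.14034)(0.0626)² = 0.00078357 kg m^2.
Treating the hole as negative mass, I = I₀ − I_hole = 0.035091 − 0.00078357 = 0.034308 kg m^2.

0.0343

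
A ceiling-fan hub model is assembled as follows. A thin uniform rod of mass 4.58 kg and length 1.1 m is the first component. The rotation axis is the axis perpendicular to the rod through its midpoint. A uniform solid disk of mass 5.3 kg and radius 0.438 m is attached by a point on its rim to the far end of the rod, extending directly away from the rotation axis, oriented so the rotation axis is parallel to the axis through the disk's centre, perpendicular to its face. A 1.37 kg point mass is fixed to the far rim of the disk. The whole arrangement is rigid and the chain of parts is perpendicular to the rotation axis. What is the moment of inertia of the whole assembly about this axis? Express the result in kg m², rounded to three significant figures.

8.93

Thin rod: I_cm = (1/12)ML² = (1/12)(4.58)(1.1)² = 0.46182 kg m²; axis through the centre, so I = 0.46182 kg m².
Solid disk: I_cm = (1/2)MR² = (1/2)(5.3)(0.438)² = 0.50839 kg m²; centre at d = 0.55 + 0.438 = 0.988 m, so I = I_cm + Md² gives I = 0.50839 + (5.3)(0.988)² = 5.6819 kg m².
Point mass: I_cm = 0; centre at d = 0.55 + 0.438 + 0.438 = 1.426 m, so I = I_cm + Md² gives I = 0 + (1.37)(1.426)² = 2.7859 kg m².
Total I = 0.46182 + 5.6819 + 2.7859 = 8.9296 kg m².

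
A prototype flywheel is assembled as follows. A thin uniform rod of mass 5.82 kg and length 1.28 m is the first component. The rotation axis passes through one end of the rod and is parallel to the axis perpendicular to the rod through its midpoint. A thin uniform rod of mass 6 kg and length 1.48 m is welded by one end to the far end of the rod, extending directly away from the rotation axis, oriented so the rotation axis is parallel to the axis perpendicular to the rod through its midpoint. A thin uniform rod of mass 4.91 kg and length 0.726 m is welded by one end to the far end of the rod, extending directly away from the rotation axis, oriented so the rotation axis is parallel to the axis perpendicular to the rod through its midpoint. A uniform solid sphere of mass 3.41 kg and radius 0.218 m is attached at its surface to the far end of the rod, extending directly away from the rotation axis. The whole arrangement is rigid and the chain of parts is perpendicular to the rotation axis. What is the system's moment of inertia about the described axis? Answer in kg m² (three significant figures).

Thin rod: I_cm = (1/12)ML² = (1/12)(5.82)(1.28)² = 0.79462 kg m²; centre at d = 0.64 m, so the parallel axis theorem gives I = 0.79462 + (5.82)(0.64)² = 3.1785 kg m².
Thin rod: I_cm = (1/12)ML² = (1/12)(6)(1.48)² = 1.0952 kg m²; centre at d = 0.64 + 0.64 + 0.74 = 2.02 m, so the parallel axis theorem gives I = 1.0952 + (6)(2.02)² = 25.578 kg m².
Thin rod: I_cm = (1/12)ML² = (1/12)(4.91)(0.726)² = 0.21566 kg m²; centre at d = 0.64 + 0.64 + 0.74 + 0.74 + 0.363 = 3.123 m, so the parallel axis theorem gives I = 0.21566 + (4.91)(3.123)² = 48.104 kg m².
Solid sphere: I_cm = (2/5)MR² = (2/5)(3.41)(0.218)² = 0.064823 kg m²; centre at d = 0.64 + 0.64 + 0.74 + 0.74 + 0.363 + 0.363 + 0.218 = 3.704 m, so the parallel axis theorem gives I = 0.064823 + (3.41)(3.704)² = 46.849 kg m².
Total I = 3.1785 + 25.578 + 48.104 + 46.849 = 123.71 kg m².

124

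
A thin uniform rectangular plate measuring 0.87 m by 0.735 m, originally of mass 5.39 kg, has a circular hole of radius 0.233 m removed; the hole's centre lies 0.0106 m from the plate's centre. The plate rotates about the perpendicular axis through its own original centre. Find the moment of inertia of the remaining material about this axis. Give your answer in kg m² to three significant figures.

Unpierced body about its centre: I₀ = (1/12)M(a²+b²) = (1/12)(5.39)[(0.87)² + (0.735)²] = 0.58263 kg m².
The removed disk has mass m = M·πr²/(ab) = (5.39)·π(0.233)²/(0.87·0.735) = 1.4376 kg (same uniform areal density).
Its moment of inertia about the rotation axis (parallel-axis theorem): I_hole = (1/2)mr² + md² = (1/2)(1.4376)(0.233)² + (1.4376)(0.0106)² = 0.039185 kg m².
Treating the hole as negative mass, I = I₀ − I_hole = 0.58263 − 0.039185 = 0.54344 kg m².

0.543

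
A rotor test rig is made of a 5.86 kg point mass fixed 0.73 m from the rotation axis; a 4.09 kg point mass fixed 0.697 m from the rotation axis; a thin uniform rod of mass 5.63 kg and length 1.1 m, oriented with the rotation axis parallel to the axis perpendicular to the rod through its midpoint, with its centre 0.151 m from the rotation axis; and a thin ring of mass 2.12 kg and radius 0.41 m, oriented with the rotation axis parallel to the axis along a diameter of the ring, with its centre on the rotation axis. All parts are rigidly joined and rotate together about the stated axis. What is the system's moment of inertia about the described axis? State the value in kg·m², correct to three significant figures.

Point mass: I_cm = 0; centre at d = 0.73 m, so the parallel axis theorem gives I = 0 + (5.86)(0.73)² = 3.1228 kg·m².
Point mass: I_cm = 0; centre at d = 0.697 m, so the parallel axis theorem gives I = 0 + (4.09)(0.697)² = 1.987 kg·m².
Thin rod: I_cm = (1/12)ML² = (1/12)(5.63)(1.1)² = 0.56769 kg·m²; centre at d = 0.151 m, so the parallel axis theorem gives I = 0.56769 + (5.63)(0.151)² = 0.69606 kg·m².
Thin ring: I_cm = (1/2)MR² = (1/2)(2.12)(0.41)² = 0.17819 kg·m²; axis through the centre, so I = 0.17819 kg·m².
Total I = 3.1228 + 1.987 + 0.69606 + 0.17819 = 5.984 kg·m².

5.98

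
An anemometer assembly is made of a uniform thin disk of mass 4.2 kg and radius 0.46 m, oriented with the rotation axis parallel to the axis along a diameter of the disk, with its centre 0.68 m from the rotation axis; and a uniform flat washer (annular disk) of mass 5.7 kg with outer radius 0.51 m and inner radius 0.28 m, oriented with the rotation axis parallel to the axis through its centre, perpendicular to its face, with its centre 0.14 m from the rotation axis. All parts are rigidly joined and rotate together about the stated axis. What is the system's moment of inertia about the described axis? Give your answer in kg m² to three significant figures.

Thin disk: I_cm = (1/4)MR² = (1/4)(4.2)(0.46)² = 0.22218 kg m²; centre at d = 0.68 m, so I = I_cm + Md² gives I = 0.22218 + (4.2)(0.68)² = 2.1643 kg m².
Annular disk: I_cm = (1/2)M(R²+r²) = (1/2)(5.7)[(0.51)² + (0.28)²] = 0.96473 kg m²; centre at d = 0.14 m, so I = I_cm + Md² gives I = 0.96473 + (5.7)(0.14)² = 1.0764 kg m².
Total I = 2.1643 + 1.0764 = 3.2407 kg m².

3.24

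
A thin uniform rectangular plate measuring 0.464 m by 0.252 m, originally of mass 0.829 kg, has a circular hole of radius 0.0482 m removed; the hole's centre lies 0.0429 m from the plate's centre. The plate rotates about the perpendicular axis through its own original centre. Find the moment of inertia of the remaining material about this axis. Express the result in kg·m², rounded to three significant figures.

Unpierced body about its centre: I₀ = (1/12)M(a²+b²) = (1/12)(0.829)[(0.464)² + (0.252)²] = 0.01926 kg·m².
The removed disk has mass m = M·πr²/(ab) = (0.829)·π(0.0482)²/(0.464·0.252) = 0.051746 kg (same uniform areal density).
Its moment of inertia about the rotation axis (parallel-axis theorem): I_hole = (1/2)mr² + md² = (1/2)(0.051746)(0.0482)² + (0.051746)(0.0429)² = 0.00015534 kg·m².
Treating the hole as negative mass, I = I₀ − I_hole = 0.01926 − 0.00015534 = 0.019105 kg·m².

0.0191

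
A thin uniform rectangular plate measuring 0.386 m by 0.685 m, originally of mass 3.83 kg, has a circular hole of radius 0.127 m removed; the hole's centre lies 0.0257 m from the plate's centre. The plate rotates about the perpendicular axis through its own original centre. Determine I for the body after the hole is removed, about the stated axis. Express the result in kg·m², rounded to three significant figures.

Unpierced body about its centre: I₀ = (1/12)M(a²+b²) = (1/12)(3.83)[(0.386)² + (0.685)²] = 0.19732 kg·m².
The removed disk has mass m = M·πr²/(ab) = (3.83)·π(0.127)²/(0.386·0.685) = 0.73397 kg (same uniform areal density).
Its moment of inertia about the rotation axis (parallel-axis theorem): I_hole = (1/2)mr² + md² = (1/2)(0.73397)(0.127)² + (0.73397)(0.0257)² = 0.0064039 kg·m².
Treating the hole as negative mass, I = I₀ − I_hole = 0.19732 − 0.0064039 = 0.19091 kg·m².

0.191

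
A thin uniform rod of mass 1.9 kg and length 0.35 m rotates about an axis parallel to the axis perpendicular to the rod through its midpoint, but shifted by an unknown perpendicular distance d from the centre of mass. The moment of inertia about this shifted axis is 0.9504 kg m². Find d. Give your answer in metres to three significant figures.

About the centre-of-mass axis, I_cm = (1/12)ML² = (1/12)(1.9)(0.35)² = 0.019396 kg m².
Parallel axis theorem: I = I_cm + Md², so Md² = 0.9504 − 0.019396 = 0.931 kg m².
d = √(0.931 / 1.9) = 0.7 m.

0.700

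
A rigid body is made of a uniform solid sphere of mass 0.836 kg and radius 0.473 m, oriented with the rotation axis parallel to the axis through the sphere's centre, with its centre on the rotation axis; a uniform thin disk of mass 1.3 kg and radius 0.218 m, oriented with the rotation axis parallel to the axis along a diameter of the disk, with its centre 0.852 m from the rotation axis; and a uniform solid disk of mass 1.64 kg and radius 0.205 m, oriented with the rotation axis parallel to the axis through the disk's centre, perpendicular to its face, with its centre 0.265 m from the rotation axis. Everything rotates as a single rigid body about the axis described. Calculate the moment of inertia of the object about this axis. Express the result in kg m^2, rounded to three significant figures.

Solid sphere: I_cm = (2/5)MR² = (2/5)(0.836)(0.473)² = 0.074815 kg m^2; axis through the centre, so I = 0.074815 kg m^2.
Thin disk: I_cm = (1/4)MR² = (1/4)(1.3)(0.218)² = 0.015445 kg m^2; centre at d = 0.852 m, so the parallel axis theorem gives I = 0.015445 + (1.3)(0.852)² = 0.95912 kg m^2.
Solid disk: I_cm = (1/2)MR² = (1/2)(1.64)(0.205)² = 0.03446 kg m^2; centre at d = 0.265 m, so the parallel axis theorem gives I = 0.03446 + (1.64)(0.265)² = 0.14963 kg m^2.
Total I = 0.074815 + 0.95912 + 0.14963 = 1.1836 kg m^2.

1.18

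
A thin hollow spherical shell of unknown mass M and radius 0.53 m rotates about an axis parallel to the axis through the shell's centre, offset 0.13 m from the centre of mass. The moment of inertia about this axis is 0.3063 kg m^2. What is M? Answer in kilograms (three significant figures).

1.50

I = I_cm + Md² = (2/3)MR² + Md² = M·[0.666667·(0.53)² + (0.13)²] = M·0.20417.
So M = 0.3063 / 0.20417 = 1.5002 kg.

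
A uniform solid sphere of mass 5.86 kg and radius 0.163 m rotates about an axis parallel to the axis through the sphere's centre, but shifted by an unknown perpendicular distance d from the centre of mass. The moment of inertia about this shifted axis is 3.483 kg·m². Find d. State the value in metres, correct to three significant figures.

About the centre-of-mass axis, I_cm = (2/5)MR² = (2/5)(5.86)(0.163)² = 0.062278 kg·m².
Parallel axis theorem: I = I_cm + Md², so Md² = 3.483 − 0.062278 = 3.4207 kg·m².
d = √(3.4207 / 5.86) = 0.76403 m.

0.764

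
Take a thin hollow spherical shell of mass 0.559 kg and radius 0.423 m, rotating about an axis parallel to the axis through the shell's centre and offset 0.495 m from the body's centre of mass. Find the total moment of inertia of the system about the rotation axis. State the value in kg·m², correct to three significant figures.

I_cm = (2/3)MR² = (2/3)(0.559)(0.423)² = 0.066681 kg·m²; centre at d = 0.495 m, so I = I_cm + Md² gives I = 0.066681 + (0.559)(0.495)² = 0.20365 kg·m².

0.204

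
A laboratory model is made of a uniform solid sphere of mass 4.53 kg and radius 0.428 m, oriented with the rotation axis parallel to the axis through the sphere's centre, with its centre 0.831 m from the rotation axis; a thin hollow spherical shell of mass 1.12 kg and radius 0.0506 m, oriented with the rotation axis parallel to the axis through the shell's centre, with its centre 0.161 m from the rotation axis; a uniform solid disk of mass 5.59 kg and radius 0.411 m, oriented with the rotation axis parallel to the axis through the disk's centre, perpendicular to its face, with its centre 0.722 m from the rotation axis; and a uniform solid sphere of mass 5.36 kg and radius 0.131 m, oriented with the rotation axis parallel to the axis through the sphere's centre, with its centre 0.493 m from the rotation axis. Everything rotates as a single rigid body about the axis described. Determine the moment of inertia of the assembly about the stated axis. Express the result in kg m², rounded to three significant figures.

Solid sphere: I_cm = (2/5)MR² = (2/5)(4.53)(0.428)² = 0.33193 kg m²; centre at d = 0.831 m, so the parallel axis theorem gives I = 0.33193 + (4.53)(0.831)² = 3.4602 kg m².
Spherical shell: I_cm = (2/3)MR² = (2/3)(1.12)(0.0506)² = 0.0019117 kg m²; centre at d = 0.161 m, so the parallel axis theorem gives I = 0.0019117 + (1.12)(0.161)² = 0.030943 kg m².
Solid disk: I_cm = (1/2)MR² = (1/2)(5.59)(0.411)² = 0.47213 kg m²; centre at d = 0.722 m, so the parallel axis theorem gives I = 0.47213 + (5.59)(0.722)² = 3.3861 kg m².
Solid sphere: I_cm = (2/5)MR² = (2/5)(5.36)(0.131)² = 0.036793 kg m²; centre at d = 0.493 m, so the parallel axis theorem gives I = 0.036793 + (5.36)(0.493)² = 1.3395 kg m².
Total I = 3.4602 + 0.030943 + 3.3861 + 1.3395 = 8.2168 kg m².

8.22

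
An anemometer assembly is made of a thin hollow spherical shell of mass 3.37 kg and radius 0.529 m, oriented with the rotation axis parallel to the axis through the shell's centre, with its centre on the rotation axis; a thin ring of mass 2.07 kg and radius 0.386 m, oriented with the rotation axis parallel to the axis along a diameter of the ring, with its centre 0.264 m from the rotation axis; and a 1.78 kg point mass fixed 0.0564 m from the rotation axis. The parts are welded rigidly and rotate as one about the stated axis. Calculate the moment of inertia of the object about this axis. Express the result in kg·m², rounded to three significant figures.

0.933

Spherical shell: I_cm = (2/3)MR² = (2/3)(3.37)(0.529)² = 0.62871 kg·m²; axis through the centre, so I = 0.62871 kg·m².
Thin ring: I_cm = (1/2)MR² = (1/2)(2.07)(0.386)² = 0.15421 kg·m²; centre at d = 0.264 m, so the parallel axis theorem gives I = 0.15421 + (2.07)(0.264)² = 0.29848 kg·m².
Point mass: I_cm = 0; centre at d = 0.0564 m, so the parallel axis theorem gives I = 0 + (1.78)(0.0564)² = 0.0056621 kg·m².
Total I = 0.62871 + 0.29848 + 0.0056621 = 0.93285 kg·m².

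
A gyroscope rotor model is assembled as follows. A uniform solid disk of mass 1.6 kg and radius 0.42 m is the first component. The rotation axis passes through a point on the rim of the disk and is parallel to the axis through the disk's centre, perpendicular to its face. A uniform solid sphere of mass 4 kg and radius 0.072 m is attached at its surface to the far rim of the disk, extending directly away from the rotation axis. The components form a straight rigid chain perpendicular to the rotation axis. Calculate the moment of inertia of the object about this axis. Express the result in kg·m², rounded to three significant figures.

Solid disk: I_cm = (1/2)MR² = (1/2)(1.6)(0.42)² = 0.14112 kg·m²; centre at d = 0.42 m, so I = I_cm + Md² gives I = 0.14112 + (1.6)(0.42)² = 0.42336 kg·m².
Solid sphere: I_cm = (2/5)MR² = (2/5)(4)(0.072)² = 0.0082944 kg·m²; centre at d = 0.42 + 0.42 + 0.072 = 0.912 m, so I = I_cm + Md² gives I = 0.0082944 + (4)(0.912)² = 3.3353 kg·m².
Total I = 0.42336 + 3.3353 = 3.7586 kg·m².

3.76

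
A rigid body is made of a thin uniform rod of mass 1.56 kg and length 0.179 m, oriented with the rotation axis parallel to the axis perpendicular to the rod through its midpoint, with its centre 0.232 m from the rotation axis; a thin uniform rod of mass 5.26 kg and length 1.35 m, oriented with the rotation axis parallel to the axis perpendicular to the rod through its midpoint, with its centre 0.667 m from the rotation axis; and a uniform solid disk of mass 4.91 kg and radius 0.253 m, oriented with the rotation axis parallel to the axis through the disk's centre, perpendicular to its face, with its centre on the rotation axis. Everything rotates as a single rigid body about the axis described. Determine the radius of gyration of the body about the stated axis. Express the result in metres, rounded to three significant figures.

0.537

Thin rod: I_cm = (1/12)ML² = (1/12)(1.56)(0.179)² = 0.0041653 kg·m²; centre at d = 0.232 m, so I = I_cm + Md² gives I = 0.0041653 + (1.56)(0.232)² = 0.088131 kg·m².
Thin rod: I_cm = (1/12)ML² = (1/12)(5.26)(1.35)² = 0.79886 kg·m²; centre at d = 0.667 m, so I = I_cm + Md² gives I = 0.79886 + (5.26)(0.667)² = 3.139 kg·m².
Solid disk: I_cm = (1/2)MR² = (1/2)(4.91)(0.253)² = 0.15714 kg·m²; axis through the centre, so I = 0.15714 kg·m².
Total I = 3.3843 kg·m²; total mass M = 11.73 kg.
k = √(I/M) = √(3.3843/11.73) = 0.53713 m.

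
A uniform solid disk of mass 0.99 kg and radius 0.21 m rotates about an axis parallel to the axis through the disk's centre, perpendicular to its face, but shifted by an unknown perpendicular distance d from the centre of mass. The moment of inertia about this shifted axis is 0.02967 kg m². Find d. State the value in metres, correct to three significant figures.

0.0890

About the centre-of-mass axis, I_cm = (1/2)MR² = (1/2)(0.99)(0.21)² = 0.021829 kg m².
Parallel axis theorem: I = I_cm + Md², so Md² = 0.02967 − 0.021829 = 0.0078405 kg m².
d = √(0.0078405 / 0.99) = 0.088993 m.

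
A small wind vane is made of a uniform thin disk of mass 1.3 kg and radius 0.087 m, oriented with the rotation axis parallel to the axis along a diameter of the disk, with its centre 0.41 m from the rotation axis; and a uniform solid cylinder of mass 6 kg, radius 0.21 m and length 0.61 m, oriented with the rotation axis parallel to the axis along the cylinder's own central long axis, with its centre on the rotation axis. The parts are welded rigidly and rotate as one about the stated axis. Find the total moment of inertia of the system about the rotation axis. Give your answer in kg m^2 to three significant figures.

Thin disk: I_cm = (1/4)MR² = (1/4)(1.3)(0.087)² = 0.0024599 kg m^2; centre at d = 0.41 m, so I = I_cm + Md² gives I = 0.0024599 + (1.3)(0.41)² = 0.22099 kg m^2.
Solid cylinder: I_cm = (1/2)MR² = (1/2)(6)(0.21)² = 0.1323 kg m^2; axis through the centre, so I = 0.1323 kg m^2.
Total I = 0.22099 + 0.1323 = 0.35329 kg m^2.

0.353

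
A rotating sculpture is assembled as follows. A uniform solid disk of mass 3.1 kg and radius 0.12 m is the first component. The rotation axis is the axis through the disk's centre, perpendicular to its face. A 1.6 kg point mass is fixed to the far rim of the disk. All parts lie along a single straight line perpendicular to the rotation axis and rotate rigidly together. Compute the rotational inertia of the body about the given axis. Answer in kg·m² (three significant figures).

0.0454

Solid disk: I_cm = (1/2)MR² = (1/2)(3.1)(0.12)² = 0.02232 kg·m²; axis through the centre, so I = 0.02232 kg·m².
Point mass: I_cm = 0; centre at d = 0.12 m, so the parallel axis theorem gives I = 0 + (1.6)(0.12)² = 0.02304 kg·m².
Total I = 0.02232 + 0.02304 = 0.04536 kg·m².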